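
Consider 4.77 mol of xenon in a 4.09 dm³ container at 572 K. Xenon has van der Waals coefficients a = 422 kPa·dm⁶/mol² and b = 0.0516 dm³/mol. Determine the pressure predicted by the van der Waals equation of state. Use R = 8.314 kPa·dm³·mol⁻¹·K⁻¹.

P = nRT/(V − nb) − a n²/V²
nRT/(V − nb) = (4.77)(8.314)(572)/(4.09 − 4.77×0.0516) = 22684/3.8439 = 5901.3 kPa
a n²/V² = (422)(4.77)²/(4.09)² = 573.99 kPa
P = 5901.3 − 573.99 = 5327 kPa

P ≈ 5327 kPa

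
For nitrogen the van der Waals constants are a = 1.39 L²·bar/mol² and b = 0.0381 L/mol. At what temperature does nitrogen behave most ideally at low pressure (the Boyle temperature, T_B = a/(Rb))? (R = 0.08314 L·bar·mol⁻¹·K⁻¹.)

For a van der Waals gas the second virial coefficient B₂ = b − a/(RT) vanishes at T_B = a/(Rb).
T_B = 1.39/(0.08314×0.0381) = 1.39/0.0031676 = 438.8 K

T_B ≈ 438.8 K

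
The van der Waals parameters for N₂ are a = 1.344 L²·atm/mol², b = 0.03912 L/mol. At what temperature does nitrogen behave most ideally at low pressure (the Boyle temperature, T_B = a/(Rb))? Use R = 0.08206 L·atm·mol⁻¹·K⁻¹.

T_B ≈ 418.7 K

For a van der Waals gas the second virial coefficient B₂ = b − a/(RT) vanishes at T_B = a/(Rb).
T_B = 1.344/(0.08206×0.03912) = 1.344/0.0032102 = 418.7 K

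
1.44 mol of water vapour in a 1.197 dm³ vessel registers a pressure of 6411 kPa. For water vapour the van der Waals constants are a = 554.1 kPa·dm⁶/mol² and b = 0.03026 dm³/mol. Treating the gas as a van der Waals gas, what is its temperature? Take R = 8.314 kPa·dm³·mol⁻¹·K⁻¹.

T ≈ 694.9 K

T = (P + a n²/V²)(V − nb)/(nR)
P + a n²/V² = 6411 + (554.1)(1.44)²/(1.197)² = 7212.9 kPa
V − nb = 1.197 − (1.44)(0.03026) = 1.1534 dm³
T = (7212.9)(1.1534)/((1.44)(8.314)) = 694.9 K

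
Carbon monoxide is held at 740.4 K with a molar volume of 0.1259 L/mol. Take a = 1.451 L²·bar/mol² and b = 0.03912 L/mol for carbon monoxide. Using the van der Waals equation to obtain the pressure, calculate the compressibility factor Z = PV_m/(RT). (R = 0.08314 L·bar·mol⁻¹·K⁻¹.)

P = RT/(V_m − b) − a/V_m² = (0.08314)(740.4)/(0.1259 − 0.03912) − 1.451/(0.1259)²
  = 61.557/0.086780 − 91.541 = 709.35 − 91.541 = 617.81 bar
Z = PV_m/(RT) = (617.81)(0.1259)/((0.08314)(740.4)) = 77.782/61.557 = 1.264

Z ≈ 1.264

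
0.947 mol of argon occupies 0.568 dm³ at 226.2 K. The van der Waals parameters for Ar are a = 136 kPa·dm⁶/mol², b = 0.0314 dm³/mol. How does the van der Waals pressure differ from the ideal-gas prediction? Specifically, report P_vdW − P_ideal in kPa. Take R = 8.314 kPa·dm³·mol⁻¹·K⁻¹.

Ideal: P_ideal = nRT/V = (0.947)(8.314)(226.2)/0.568 = 3135.48 kPa
vdW: P = nRT/(V − nb) − a n²/V² = 1780.95/0.538264 − 121.966/0.322624 = 3308.69 − 378.044 = 2930.65 kPa
ΔP = 2930.65 − 3135.48 = -204.8 kPa

ΔP ≈ -204.8 kPa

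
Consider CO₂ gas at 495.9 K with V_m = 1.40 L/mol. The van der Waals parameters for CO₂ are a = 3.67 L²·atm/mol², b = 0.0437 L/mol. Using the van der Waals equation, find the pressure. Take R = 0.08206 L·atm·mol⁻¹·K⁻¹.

P = RT/(V_m − b) − a/V_m²
RT/(V_m − b) = (0.08206)(495.9)/(1.40 − 0.0437) = 40.694/1.3563 = 30.004 atm
a/V_m² = 3.67/(1.40)² = 1.8724 atm
P = 30.004 − 1.8724 = 28.13 atm

P ≈ 28.13 atm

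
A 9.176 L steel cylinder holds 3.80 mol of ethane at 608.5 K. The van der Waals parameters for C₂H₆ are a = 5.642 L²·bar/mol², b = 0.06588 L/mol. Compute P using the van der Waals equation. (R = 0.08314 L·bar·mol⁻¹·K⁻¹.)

P ≈ 20.57 bar

P = nRT/(V − nb) − a n²/V²
nRT/(V − nb) = (3.80)(0.08314)(608.5)/(9.176 − 3.80×0.06588) = 192.24/8.9257 = 21.538 bar
a n²/V² = (5.642)(3.80)²/(9.176)² = 0.96759 bar
P = 21.538 − 0.96759 = 20.57 bar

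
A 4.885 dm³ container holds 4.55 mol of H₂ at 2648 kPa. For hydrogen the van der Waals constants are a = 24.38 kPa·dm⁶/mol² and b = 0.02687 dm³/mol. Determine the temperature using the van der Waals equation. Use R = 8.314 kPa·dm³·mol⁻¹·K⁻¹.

T ≈ 336.1 K

T = (P + a n²/V²)(V − nb)/(nR)
P + a n²/V² = 2648 + (24.38)(4.55)²/(4.885)² = 2669.2 kPa
V − nb = 4.885 − (4.55)(0.02687) = 4.7627 dm³
T = (2669.2)(4.7627)/((4.55)(8.314)) = 336.1 K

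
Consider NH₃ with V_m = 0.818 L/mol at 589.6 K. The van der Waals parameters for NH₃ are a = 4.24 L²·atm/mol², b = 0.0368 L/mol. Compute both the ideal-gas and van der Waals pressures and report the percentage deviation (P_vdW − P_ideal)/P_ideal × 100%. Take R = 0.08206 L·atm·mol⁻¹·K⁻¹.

-6.00 %

Ideal: P_ideal = RT/V_m = (0.08206)(589.6)/0.818 = 59.1474 atm
vdW: P = RT/(V_m − b) − a/V_m² = 48.3826/0.781200 − 4.24/0.669124 = 61.9337 − 6.33664 = 55.5971 atm
% deviation = (55.5971 − 59.1474)/59.1474 × 100% = -6.00%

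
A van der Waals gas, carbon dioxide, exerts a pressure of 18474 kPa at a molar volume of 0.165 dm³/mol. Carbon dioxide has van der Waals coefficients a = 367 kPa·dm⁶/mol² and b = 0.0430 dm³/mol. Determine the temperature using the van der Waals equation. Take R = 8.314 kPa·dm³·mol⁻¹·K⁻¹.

T ≈ 468.9 K

T = (P + a/V_m²)(V_m − b)/R
P + a/V_m² = 18474 + 367/(0.165)² = 31954 kPa
V_m − b = 0.165 − 0.0430 = 0.12200 dm³/mol
T = (31954)(0.12200)/8.314 = 468.9 K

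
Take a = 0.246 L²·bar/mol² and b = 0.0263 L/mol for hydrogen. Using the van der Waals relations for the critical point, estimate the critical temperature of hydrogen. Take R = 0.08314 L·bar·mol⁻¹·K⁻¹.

T_c ≈ 33.33 K

For a van der Waals gas, T_c = 8a/(27Rb).
T_c = 8×0.246/(27×0.08314×0.0263) = 1.9680/0.059038 = 33.33 K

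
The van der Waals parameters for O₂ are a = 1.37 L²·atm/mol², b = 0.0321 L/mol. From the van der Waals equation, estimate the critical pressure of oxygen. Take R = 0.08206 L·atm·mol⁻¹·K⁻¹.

For a van der Waals gas, P_c = a/(27b²).
P_c = 1.37/(27×(0.0321)²) = 1.37/0.027821 = 49.24 atm

P_c ≈ 49.24 atm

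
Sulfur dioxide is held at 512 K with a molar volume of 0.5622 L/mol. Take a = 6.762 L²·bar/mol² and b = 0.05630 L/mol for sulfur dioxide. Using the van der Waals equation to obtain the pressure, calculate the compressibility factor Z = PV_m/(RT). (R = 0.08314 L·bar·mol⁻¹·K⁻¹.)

P = RT/(V_m − b) − a/V_m² = (0.08314)(512)/(0.5622 − 0.05630) − 6.762/(0.5622)²
  = 42.568/0.50590 − 21.394 = 84.143 − 21.394 = 62.749 bar
Z = PV_m/(RT) = (62.749)(0.5622)/((0.08314)(512)) = 35.277/42.568 = 0.8287

Z ≈ 0.8287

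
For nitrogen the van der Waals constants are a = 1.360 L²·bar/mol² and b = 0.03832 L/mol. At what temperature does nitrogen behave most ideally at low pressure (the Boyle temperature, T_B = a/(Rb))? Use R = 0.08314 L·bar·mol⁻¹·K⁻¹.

T_B ≈ 426.9 K

For a van der Waals gas the second virial coefficient B₂ = b − a/(RT) vanishes at T_B = a/(Rb).
T_B = 1.360/(0.08314×0.03832) = 1.360/0.0031859 = 426.9 K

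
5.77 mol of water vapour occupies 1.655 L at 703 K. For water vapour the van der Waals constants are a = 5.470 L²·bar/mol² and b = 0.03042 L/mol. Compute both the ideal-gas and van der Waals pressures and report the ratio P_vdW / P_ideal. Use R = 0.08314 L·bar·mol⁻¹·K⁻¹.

P_vdW / P_ideal ≈ 0.7924

Ideal: P_ideal = nRT/V = (5.77)(0.08314)(703)/1.655 = 203.771 bar
vdW: P = nRT/(V − nb) − a n²/V² = 337.242/1.47948 − 182.112/2.73903 = 227.946 − 66.4878 = 161.458 bar
Ratio = 161.458/203.771 = 0.7924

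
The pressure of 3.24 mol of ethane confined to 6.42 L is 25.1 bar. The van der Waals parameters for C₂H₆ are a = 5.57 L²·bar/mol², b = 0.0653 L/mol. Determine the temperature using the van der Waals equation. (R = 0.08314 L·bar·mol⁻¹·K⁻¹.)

T = (P + a n²/V²)(V − nb)/(nR)
P + a n²/V² = 25.1 + (5.57)(3.24)²/(6.42)² = 26.519 bar
V − nb = 6.42 − (3.24)(0.0653) = 6.2084 L
T = (26.519)(6.2084)/((3.24)(0.08314)) = 611.2 K

T ≈ 611.2 K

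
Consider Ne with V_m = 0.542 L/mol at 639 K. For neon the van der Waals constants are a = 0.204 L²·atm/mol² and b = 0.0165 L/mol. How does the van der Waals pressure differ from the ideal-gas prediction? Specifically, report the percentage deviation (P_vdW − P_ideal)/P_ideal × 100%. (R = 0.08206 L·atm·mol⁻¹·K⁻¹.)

Ideal: P_ideal = RT/V_m = (0.08206)(639)/0.542 = 96.7460 atm
vdW: P = RT/(V_m − b) − a/V_m² = 52.4363/0.525500 − 0.204/0.293764 = 99.7836 − 0.694435 = 99.0892 atm
% deviation = (99.0892 − 96.7460)/96.7460 × 100% = 2.42%

2.42 %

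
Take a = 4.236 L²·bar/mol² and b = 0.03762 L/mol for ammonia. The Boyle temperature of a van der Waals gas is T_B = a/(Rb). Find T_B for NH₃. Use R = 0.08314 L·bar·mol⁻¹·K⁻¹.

T_B ≈ 1354 K

For a van der Waals gas the second virial coefficient B₂ = b − a/(RT) vanishes at T_B = a/(Rb).
T_B = 4.236/(0.08314×0.03762) = 4.236/0.0031277 = 1354 K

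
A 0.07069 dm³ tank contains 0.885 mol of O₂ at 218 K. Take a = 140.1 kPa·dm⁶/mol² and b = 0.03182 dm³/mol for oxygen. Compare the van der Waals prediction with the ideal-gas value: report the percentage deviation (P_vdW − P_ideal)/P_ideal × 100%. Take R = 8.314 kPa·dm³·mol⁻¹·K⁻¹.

-30.56 %

Ideal: P_ideal = nRT/V = (0.885)(8.314)(218)/0.07069 = 22690.9 kPa
vdW: P = nRT/(V − nb) − a n²/V² = 1604.02/0.0425293 − 109.730/0.00499708 = 37715.6 − 21958.8 = 15756.8 kPa
% deviation = (15756.8 − 22690.9)/22690.9 × 100% = -30.56%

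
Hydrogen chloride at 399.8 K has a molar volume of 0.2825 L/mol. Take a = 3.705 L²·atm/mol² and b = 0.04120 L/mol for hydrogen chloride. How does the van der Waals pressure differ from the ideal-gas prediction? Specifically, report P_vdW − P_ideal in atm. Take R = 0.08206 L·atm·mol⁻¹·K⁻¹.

ΔP ≈ -26.60 atm

Ideal: P_ideal = RT/V_m = (0.08206)(399.8)/0.2825 = 116.133 atm
vdW: P = RT/(V_m − b) − a/V_m² = 32.8076/0.241300 − 3.705/0.0798063 = 135.962 − 46.4249 = 89.537 atm
ΔP = 89.537 − 116.133 = -26.60 atm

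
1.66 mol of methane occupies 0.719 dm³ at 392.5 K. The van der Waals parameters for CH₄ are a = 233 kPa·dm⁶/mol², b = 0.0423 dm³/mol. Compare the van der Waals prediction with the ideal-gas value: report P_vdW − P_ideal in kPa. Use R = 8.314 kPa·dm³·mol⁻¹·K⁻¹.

ΔP ≈ -426.6 kPa

Ideal: P_ideal = nRT/V = (1.66)(8.314)(392.5)/0.719 = 7534.06 kPa
vdW: P = nRT/(V − nb) − a n²/V² = 5416.99/0.648782 − 642.055/0.516961 = 8349.48 − 1241.98 = 7107.50 kPa
ΔP = 7107.50 − 7534.06 = -426.6 kPa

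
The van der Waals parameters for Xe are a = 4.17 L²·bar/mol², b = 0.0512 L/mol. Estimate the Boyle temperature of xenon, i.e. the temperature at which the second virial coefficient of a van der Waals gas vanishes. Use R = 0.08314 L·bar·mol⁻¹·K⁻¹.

T_B ≈ 979.6 K

For a van der Waals gas the second virial coefficient B₂ = b − a/(RT) vanishes at T_B = a/(Rb).
T_B = 4.17/(0.08314×0.0512) = 4.17/0.0042568 = 979.6 K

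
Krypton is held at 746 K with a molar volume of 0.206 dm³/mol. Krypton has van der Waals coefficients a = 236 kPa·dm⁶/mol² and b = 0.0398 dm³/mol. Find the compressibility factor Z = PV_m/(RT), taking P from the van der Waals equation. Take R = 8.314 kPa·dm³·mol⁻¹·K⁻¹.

Z ≈ 1.055

P = RT/(V_m − b) − a/V_m² = (8.314)(746)/(0.206 − 0.0398) − 236/(0.206)²
  = 6202.2/0.16620 − 5561.3 = 37318 − 5561.3 = 31757 kPa
Z = PV_m/(RT) = (31757)(0.206)/((8.314)(746)) = 6541.9/6202.2 = 1.055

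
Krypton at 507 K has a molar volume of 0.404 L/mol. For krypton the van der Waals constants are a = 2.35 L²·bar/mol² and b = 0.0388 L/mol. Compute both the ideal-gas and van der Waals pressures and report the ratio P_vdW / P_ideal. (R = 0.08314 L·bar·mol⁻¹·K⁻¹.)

P_vdW / P_ideal ≈ 0.9682

Ideal: P_ideal = RT/V_m = (0.08314)(507)/0.404 = 104.337 bar
vdW: P = RT/(V_m − b) − a/V_m² = 42.1520/0.365200 − 2.35/0.163216 = 115.422 − 14.3981 = 101.024 bar
Ratio = 101.024/104.337 = 0.9682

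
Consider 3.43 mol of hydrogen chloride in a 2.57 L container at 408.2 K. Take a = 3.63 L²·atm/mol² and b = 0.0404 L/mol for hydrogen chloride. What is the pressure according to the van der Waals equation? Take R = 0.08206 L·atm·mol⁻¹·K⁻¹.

P ≈ 40.79 atm

P = nRT/(V − nb) − a n²/V²
nRT/(V − nb) = (3.43)(0.08206)(408.2)/(2.57 − 3.43×0.0404) = 114.89/2.4314 = 47.253 atm
a n²/V² = (3.63)(3.43)²/(2.57)² = 6.4659 atm
P = 47.253 − 6.4659 = 40.79 atm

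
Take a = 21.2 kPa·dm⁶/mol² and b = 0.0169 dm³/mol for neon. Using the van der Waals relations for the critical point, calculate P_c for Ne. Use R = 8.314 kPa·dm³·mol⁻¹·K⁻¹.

For a van der Waals gas, P_c = a/(27b²).
P_c = 21.2/(27×(0.0169)²) = 21.2/0.0077115 = 2749 kPa

P_c ≈ 2749 kPa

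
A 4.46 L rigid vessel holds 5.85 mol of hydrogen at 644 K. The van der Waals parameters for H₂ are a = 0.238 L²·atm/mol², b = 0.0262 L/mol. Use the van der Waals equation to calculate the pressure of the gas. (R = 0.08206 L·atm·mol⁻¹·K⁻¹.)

P ≈ 71.37 atm

P = nRT/(V − nb) − a n²/V²
nRT/(V − nb) = (5.85)(0.08206)(644)/(4.46 − 5.85×0.0262) = 309.15/4.3067 = 71.784 atm
a n²/V² = (0.238)(5.85)²/(4.46)² = 0.40947 atm
P = 71.784 − 0.40947 = 71.37 atm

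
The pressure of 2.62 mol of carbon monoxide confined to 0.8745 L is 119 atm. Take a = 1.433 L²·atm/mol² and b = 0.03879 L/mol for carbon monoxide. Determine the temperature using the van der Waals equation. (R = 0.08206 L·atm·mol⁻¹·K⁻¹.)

T = (P + a n²/V²)(V − nb)/(nR)
P + a n²/V² = 119 + (1.433)(2.62)²/(0.8745)² = 131.86 atm
V − nb = 0.8745 − (2.62)(0.03879) = 0.77287 L
T = (131.86)(0.77287)/((2.62)(0.08206)) = 474.0 K

T ≈ 474.0 K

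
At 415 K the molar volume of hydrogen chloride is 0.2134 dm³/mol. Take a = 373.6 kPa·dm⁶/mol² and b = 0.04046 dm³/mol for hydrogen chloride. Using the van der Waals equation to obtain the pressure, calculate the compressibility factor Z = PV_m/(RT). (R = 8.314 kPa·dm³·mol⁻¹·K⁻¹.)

P = RT/(V_m − b) − a/V_m² = (8.314)(415)/(0.2134 − 0.04046) − 373.6/(0.2134)²
  = 3450.3/0.17294 − 8203.9 = 19951 − 8203.9 = 11747 kPa
Z = PV_m/(RT) = (11747)(0.2134)/((8.314)(415)) = 2506.8/3450.3 = 0.7265

Z ≈ 0.7265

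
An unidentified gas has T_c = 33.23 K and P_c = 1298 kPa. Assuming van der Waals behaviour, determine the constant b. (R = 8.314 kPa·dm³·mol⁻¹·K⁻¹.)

b ≈ 0.02661 dm³/mol

From T_c = 8a/(27Rb) and P_c = a/(27b²): b = R T_c/(8 P_c).
b = (8.314)(33.23)/(8×1298) = 276.27/10384 = 0.02661 dm³/mol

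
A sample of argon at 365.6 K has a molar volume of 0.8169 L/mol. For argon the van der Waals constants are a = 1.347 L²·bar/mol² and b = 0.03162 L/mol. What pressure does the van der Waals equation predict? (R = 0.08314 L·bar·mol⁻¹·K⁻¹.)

P = RT/(V_m − b) − a/V_m²
RT/(V_m − b) = (0.08314)(365.6)/(0.8169 − 0.03162) = 30.396/0.78528 = 38.707 bar
a/V_m² = 1.347/(0.8169)² = 2.0185 bar
P = 38.707 − 2.0185 = 36.69 bar

P ≈ 36.69 bar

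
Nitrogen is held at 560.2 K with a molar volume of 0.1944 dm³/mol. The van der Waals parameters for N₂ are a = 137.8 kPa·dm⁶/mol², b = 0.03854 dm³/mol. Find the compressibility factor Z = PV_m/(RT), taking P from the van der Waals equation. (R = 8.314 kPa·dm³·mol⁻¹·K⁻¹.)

P = RT/(V_m − b) − a/V_m² = (8.314)(560.2)/(0.1944 − 0.03854) − 137.8/(0.1944)²
  = 4657.5/0.15586 − 3646.3 = 29883 − 3646.3 = 26237 kPa
Z = PV_m/(RT) = (26237)(0.1944)/((8.314)(560.2)) = 5100.5/4657.5 = 1.095

Z ≈ 1.095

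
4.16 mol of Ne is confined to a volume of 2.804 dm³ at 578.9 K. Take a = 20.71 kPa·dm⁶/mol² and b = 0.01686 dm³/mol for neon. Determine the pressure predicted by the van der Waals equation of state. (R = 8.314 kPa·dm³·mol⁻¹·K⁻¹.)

P ≈ 7278 kPa

P = nRT/(V − nb) − a n²/V²
nRT/(V − nb) = (4.16)(8.314)(578.9)/(2.804 − 4.16×0.01686) = 20022/2.7339 = 7323.6 kPa
a n²/V² = (20.71)(4.16)²/(2.804)² = 45.584 kPa
P = 7323.6 − 45.584 = 7278 kPa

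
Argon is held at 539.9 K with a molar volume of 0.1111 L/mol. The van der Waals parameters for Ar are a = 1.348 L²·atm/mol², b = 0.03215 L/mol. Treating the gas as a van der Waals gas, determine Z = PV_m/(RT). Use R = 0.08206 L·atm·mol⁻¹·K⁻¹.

Z ≈ 1.133

P = RT/(V_m − b) − a/V_m² = (0.08206)(539.9)/(0.1111 − 0.03215) − 1.348/(0.1111)²
  = 44.304/0.078950 − 109.21 = 561.17 − 109.21 = 451.96 atm
Z = PV_m/(RT) = (451.96)(0.1111)/((0.08206)(539.9)) = 50.213/44.304 = 1.133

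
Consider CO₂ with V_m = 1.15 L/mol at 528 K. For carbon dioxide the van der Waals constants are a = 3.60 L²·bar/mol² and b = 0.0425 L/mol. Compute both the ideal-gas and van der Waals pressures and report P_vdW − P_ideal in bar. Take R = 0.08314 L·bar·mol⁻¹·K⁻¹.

ΔP ≈ -1.257 bar

Ideal: P_ideal = RT/V_m = (0.08314)(528)/1.15 = 38.1721 bar
vdW: P = RT/(V_m − b) − a/V_m² = 43.8979/1.10750 − 3.60/1.32250 = 39.6369 − 2.72212 = 36.9148 bar
ΔP = 36.9148 − 38.1721 = -1.257 bar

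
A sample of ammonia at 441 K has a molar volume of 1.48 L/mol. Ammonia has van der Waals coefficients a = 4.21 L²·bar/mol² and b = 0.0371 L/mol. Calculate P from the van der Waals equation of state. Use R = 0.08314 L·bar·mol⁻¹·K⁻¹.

P ≈ 23.49 bar

P = RT/(V_m − b) − a/V_m²
RT/(V_m − b) = (0.08314)(441)/(1.48 − 0.0371) = 36.665/1.4429 = 25.411 bar
a/V_m² = 4.21/(1.48)² = 1.9220 bar
P = 25.411 − 1.9220 = 23.49 bar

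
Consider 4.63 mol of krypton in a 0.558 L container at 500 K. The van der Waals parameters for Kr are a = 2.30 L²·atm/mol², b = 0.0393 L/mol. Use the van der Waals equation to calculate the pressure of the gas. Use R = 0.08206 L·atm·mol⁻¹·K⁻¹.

P = nRT/(V − nb) − a n²/V²
nRT/(V − nb) = (4.63)(0.08206)(500)/(0.558 − 4.63×0.0393) = 189.97/0.37604 = 505.19 atm
a n²/V² = (2.30)(4.63)²/(0.558)² = 158.35 atm
P = 505.19 − 158.35 = 346.8 atm

P ≈ 346.8 atm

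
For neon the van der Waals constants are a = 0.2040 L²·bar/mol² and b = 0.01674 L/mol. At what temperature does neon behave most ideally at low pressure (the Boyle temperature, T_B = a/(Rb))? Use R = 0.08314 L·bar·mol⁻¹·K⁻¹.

For a van der Waals gas the second virial coefficient B₂ = b − a/(RT) vanishes at T_B = a/(Rb).
T_B = 0.2040/(0.08314×0.01674) = 0.2040/0.0013918 = 146.6 K

T_B ≈ 146.6 K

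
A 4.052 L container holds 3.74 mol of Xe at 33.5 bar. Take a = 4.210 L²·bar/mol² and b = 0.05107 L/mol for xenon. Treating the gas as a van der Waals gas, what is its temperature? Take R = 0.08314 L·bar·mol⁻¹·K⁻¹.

T ≈ 460.5 K

T = (P + a n²/V²)(V − nb)/(nR)
P + a n²/V² = 33.5 + (4.210)(3.74)²/(4.052)² = 37.087 bar
V − nb = 4.052 − (3.74)(0.05107) = 3.8610 L
T = (37.087)(3.8610)/((3.74)(0.08314)) = 460.5 K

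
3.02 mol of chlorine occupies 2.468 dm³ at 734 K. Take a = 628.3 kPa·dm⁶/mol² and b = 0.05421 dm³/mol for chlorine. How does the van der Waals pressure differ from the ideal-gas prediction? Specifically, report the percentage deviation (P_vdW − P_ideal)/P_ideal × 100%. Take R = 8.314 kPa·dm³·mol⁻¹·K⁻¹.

Ideal: P_ideal = nRT/V = (3.02)(8.314)(734)/2.468 = 7467.37 kPa
vdW: P = nRT/(V − nb) − a n²/V² = 18429.5/2.30429 − 5730.35/6.09102 = 7997.91 − 940.787 = 7057.12 kPa
% deviation = (7057.12 − 7467.37)/7467.37 × 100% = -5.49%

-5.49 %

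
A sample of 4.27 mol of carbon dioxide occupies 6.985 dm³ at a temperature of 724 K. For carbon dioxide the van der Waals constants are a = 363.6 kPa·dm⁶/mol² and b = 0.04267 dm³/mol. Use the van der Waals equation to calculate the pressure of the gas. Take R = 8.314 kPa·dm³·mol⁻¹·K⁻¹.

P = nRT/(V − nb) − a n²/V²
nRT/(V − nb) = (4.27)(8.314)(724)/(6.985 − 4.27×0.04267) = 25703/6.8028 = 3778.3 kPa
a n²/V² = (363.6)(4.27)²/(6.985)² = 135.88 kPa
P = 3778.3 − 135.88 = 3642 kPa

P ≈ 3642 kPa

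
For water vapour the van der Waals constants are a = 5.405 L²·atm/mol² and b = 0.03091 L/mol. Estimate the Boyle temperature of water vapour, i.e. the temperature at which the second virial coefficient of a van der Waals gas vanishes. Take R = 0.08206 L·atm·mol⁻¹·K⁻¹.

For a van der Waals gas the second virial coefficient B₂ = b − a/(RT) vanishes at T_B = a/(Rb).
T_B = 5.405/(0.08206×0.03091) = 5.405/0.0025365 = 2131 K

T_B ≈ 2131 K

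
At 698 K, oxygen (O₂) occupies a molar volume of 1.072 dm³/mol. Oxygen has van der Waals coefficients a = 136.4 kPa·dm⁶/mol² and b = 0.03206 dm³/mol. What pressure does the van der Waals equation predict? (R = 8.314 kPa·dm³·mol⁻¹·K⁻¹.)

P ≈ 5462 kPa

P = RT/(V_m − b) − a/V_m²
RT/(V_m − b) = (8.314)(698)/(1.072 − 0.03206) = 5803.2/1.0399 = 5580.5 kPa
a/V_m² = 136.4/(1.072)² = 118.69 kPa
P = 5580.5 − 118.69 = 5462 kPa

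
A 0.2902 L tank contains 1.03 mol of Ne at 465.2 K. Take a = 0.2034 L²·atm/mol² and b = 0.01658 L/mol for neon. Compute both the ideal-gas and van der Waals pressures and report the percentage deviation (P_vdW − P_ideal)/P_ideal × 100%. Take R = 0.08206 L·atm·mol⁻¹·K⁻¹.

4.36 %

Ideal: P_ideal = nRT/V = (1.03)(0.08206)(465.2)/0.2902 = 135.491 atm
vdW: P = nRT/(V − nb) − a n²/V² = 39.3195/0.273123 − 0.215787/0.0842160 = 143.963 − 2.56230 = 141.401 atm
% deviation = (141.401 − 135.491)/135.491 × 100% = 4.36%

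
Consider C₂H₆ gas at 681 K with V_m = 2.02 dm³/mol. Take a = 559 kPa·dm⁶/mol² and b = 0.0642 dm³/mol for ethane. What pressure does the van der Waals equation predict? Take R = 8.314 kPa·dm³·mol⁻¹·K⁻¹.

P = RT/(V_m − b) − a/V_m²
RT/(V_m − b) = (8.314)(681)/(2.02 − 0.0642) = 5661.8/1.9558 = 2894.9 kPa
a/V_m² = 559/(2.02)² = 137.00 kPa
P = 2894.9 − 137.00 = 2758 kPa

P ≈ 2758 kPa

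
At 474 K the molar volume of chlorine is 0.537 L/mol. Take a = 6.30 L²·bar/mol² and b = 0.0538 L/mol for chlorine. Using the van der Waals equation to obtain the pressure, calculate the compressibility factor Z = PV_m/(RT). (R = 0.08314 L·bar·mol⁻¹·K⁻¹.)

Z ≈ 0.8136

P = RT/(V_m − b) − a/V_m² = (0.08314)(474)/(0.537 − 0.0538) − 6.30/(0.537)²
  = 39.408/0.48320 − 21.847 = 81.556 − 21.847 = 59.709 bar
Z = PV_m/(RT) = (59.709)(0.537)/((0.08314)(474)) = 32.064/39.408 = 0.8136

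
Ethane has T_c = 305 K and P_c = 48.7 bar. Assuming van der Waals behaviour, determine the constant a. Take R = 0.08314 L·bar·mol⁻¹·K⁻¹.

From T_c = 8a/(27Rb) and P_c = a/(27b²): a = 27 R² T_c²/(64 P_c).
a = 27×(0.08314)²×(305)²/(64×48.7) = 17361/3116.8 = 5.570 L²·bar/mol²

a ≈ 5.570 L²·bar/mol²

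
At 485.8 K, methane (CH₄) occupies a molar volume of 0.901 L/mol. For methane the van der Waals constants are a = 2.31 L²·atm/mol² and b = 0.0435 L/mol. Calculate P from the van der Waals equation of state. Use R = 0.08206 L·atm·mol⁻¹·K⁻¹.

P = RT/(V_m − b) − a/V_m²
RT/(V_m − b) = (0.08206)(485.8)/(0.901 − 0.0435) = 39.865/0.85750 = 46.490 atm
a/V_m² = 2.31/(0.901)² = 2.8455 atm
P = 46.490 − 2.8455 = 43.64 atm

P ≈ 43.64 atm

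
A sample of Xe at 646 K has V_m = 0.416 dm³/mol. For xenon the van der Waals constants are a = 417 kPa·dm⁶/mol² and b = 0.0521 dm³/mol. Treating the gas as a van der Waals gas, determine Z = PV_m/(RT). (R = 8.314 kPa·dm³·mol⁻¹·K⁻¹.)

P = RT/(V_m − b) − a/V_m² = (8.314)(646)/(0.416 − 0.0521) − 417/(0.416)²
  = 5370.8/0.36390 − 2409.6 = 14759 − 2409.6 = 12349 kPa
Z = PV_m/(RT) = (12349)(0.416)/((8.314)(646)) = 5137.2/5370.8 = 0.9565

Z ≈ 0.9565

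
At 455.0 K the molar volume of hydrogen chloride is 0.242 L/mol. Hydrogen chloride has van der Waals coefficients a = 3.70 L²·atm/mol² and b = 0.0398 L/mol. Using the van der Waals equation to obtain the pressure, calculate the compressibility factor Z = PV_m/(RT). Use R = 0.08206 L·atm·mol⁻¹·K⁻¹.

P = RT/(V_m − b) − a/V_m² = (0.08206)(455.0)/(0.242 − 0.0398) − 3.70/(0.242)²
  = 37.337/0.20220 − 63.179 = 184.65 − 63.179 = 121.47 atm
Z = PV_m/(RT) = (121.47)(0.242)/((0.08206)(455.0)) = 29.396/37.337 = 0.7873

Z ≈ 0.7873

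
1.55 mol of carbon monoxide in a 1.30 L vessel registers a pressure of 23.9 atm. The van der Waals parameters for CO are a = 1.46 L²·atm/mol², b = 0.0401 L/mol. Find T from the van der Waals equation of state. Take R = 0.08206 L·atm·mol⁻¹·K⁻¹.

T = (P + a n²/V²)(V − nb)/(nR)
P + a n²/V² = 23.9 + (1.46)(1.55)²/(1.30)² = 25.976 atm
V − nb = 1.30 − (1.55)(0.0401) = 1.2378 L
T = (25.976)(1.2378)/((1.55)(0.08206)) = 252.8 K

T ≈ 252.8 K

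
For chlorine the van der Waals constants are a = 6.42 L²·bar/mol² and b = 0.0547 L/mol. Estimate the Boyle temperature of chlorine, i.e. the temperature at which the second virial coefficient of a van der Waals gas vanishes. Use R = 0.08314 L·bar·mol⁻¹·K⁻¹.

T_B ≈ 1412 K

For a van der Waals gas the second virial coefficient B₂ = b − a/(RT) vanishes at T_B = a/(Rb).
T_B = 6.42/(0.08314×0.0547) = 6.42/0.0045478 = 1412 K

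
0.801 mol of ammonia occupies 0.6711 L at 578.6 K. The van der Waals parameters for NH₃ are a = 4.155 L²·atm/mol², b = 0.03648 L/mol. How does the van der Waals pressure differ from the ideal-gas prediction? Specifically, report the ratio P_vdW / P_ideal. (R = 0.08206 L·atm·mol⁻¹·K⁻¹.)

Ideal: P_ideal = nRT/V = (0.801)(0.08206)(578.6)/0.6711 = 56.6703 atm
vdW: P = nRT/(V − nb) − a n²/V² = 38.0314/0.641880 − 2.66585/0.450375 = 59.2500 − 5.91918 = 53.3308 atm
Ratio = 53.3308/56.6703 = 0.9411

P_vdW / P_ideal ≈ 0.9411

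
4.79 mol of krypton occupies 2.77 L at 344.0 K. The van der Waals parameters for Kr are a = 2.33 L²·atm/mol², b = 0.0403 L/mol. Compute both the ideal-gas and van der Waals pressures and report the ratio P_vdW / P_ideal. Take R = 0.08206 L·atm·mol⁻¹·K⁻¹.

P_vdW / P_ideal ≈ 0.9322

Ideal: P_ideal = nRT/V = (4.79)(0.08206)(344.0)/2.77 = 48.8141 atm
vdW: P = nRT/(V − nb) − a n²/V² = 135.215/2.57696 − 53.4598/7.67290 = 52.4707 − 6.96735 = 45.5034 atm
Ratio = 45.5034/48.8141 = 0.9322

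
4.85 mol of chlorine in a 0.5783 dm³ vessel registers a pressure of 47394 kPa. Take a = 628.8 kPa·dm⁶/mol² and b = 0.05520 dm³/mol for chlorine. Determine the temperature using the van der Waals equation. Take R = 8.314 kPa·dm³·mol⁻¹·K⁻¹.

T ≈ 705.7 K

T = (P + a n²/V²)(V − nb)/(nR)
P + a n²/V² = 47394 + (628.8)(4.85)²/(0.5783)² = 91621 kPa
V − nb = 0.5783 − (4.85)(0.05520) = 0.31058 dm³
T = (91621)(0.31058)/((4.85)(8.314)) = 705.7 K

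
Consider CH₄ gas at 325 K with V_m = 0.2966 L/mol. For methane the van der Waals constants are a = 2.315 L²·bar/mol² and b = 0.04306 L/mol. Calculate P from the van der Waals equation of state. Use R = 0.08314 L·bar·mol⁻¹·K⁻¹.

P = RT/(V_m − b) − a/V_m²
RT/(V_m − b) = (0.08314)(325)/(0.2966 − 0.04306) = 27.021/0.25354 = 106.57 bar
a/V_m² = 2.315/(0.2966)² = 26.315 bar
P = 106.57 − 26.315 = 80.26 bar

P ≈ 80.26 bar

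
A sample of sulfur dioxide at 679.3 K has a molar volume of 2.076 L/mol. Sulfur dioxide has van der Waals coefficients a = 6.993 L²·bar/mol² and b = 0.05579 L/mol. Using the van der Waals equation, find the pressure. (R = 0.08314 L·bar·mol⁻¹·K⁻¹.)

P ≈ 26.33 bar

P = RT/(V_m − b) − a/V_m²
RT/(V_m − b) = (0.08314)(679.3)/(2.076 − 0.05579) = 56.477/2.0202 = 27.956 bar
a/V_m² = 6.993/(2.076)² = 1.6226 bar
P = 27.956 − 1.6226 = 26.33 bar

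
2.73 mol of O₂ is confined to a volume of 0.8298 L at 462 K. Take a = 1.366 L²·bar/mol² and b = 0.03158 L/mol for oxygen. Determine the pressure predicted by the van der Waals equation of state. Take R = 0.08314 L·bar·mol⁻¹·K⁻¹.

P ≈ 126.2 bar

P = nRT/(V − nb) − a n²/V²
nRT/(V − nb) = (2.73)(0.08314)(462)/(0.8298 − 2.73×0.03158) = 104.86/0.74359 = 141.02 bar
a n²/V² = (1.366)(2.73)²/(0.8298)² = 14.785 bar
P = 141.02 − 14.785 = 126.2 bar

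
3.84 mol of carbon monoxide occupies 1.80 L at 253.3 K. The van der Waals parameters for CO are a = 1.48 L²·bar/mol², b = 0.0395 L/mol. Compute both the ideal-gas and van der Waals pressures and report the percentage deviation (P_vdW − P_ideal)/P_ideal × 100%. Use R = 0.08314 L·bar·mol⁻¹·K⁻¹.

Ideal: P_ideal = nRT/V = (3.84)(0.08314)(253.3)/1.80 = 44.9266 bar
vdW: P = nRT/(V − nb) − a n²/V² = 80.8680/1.64832 − 21.8235/3.24000 = 49.0609 − 6.73565 = 42.3253 bar
% deviation = (42.3253 − 44.9266)/44.9266 × 100% = -5.79%

-5.79 %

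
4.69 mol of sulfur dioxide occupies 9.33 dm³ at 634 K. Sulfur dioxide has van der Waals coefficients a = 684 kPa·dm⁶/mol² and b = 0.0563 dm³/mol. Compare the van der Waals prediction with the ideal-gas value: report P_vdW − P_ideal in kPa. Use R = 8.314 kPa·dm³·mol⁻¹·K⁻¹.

Ideal: P_ideal = nRT/V = (4.69)(8.314)(634)/9.33 = 2649.66 kPa
vdW: P = nRT/(V − nb) − a n²/V² = 24721.3/9.06595 − 15045.3/87.0489 = 2726.83 − 172.837 = 2553.99 kPa
ΔP = 2553.99 − 2649.66 = -95.7 kPa

ΔP ≈ -95.7 kPa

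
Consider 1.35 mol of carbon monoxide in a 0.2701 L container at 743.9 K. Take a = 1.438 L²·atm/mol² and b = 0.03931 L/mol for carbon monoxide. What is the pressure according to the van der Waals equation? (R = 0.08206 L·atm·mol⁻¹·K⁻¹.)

P ≈ 343.8 atm

P = nRT/(V − nb) − a n²/V²
nRT/(V − nb) = (1.35)(0.08206)(743.9)/(0.2701 − 1.35×0.03931) = 82.410/0.21703 = 379.72 atm
a n²/V² = (1.438)(1.35)²/(0.2701)² = 35.923 atm
P = 379.72 − 35.923 = 343.8 atm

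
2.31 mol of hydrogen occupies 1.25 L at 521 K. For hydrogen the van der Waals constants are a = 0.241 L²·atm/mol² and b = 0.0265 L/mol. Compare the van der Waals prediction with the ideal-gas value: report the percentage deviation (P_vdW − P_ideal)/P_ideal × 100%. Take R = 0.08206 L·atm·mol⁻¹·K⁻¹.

4.11 %

Ideal: P_ideal = nRT/V = (2.31)(0.08206)(521)/1.25 = 79.0080 atm
vdW: P = nRT/(V − nb) − a n²/V² = 98.7600/1.18879 − 1.28600/1.56250 = 83.0761 − 0.823040 = 82.2531 atm
% deviation = (82.2531 − 79.0080)/79.0080 × 100% = 4.11%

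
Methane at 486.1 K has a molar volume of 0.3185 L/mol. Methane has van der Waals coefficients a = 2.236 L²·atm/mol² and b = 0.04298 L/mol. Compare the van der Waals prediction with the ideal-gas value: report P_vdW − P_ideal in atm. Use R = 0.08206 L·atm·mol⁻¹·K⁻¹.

Ideal: P_ideal = RT/V_m = (0.08206)(486.1)/0.3185 = 125.241 atm
vdW: P = RT/(V_m − b) − a/V_m² = 39.8894/0.275520 − 2.236/0.101442 = 144.779 − 22.0422 = 122.737 atm
ΔP = 122.737 − 125.241 = -2.50 atm

ΔP ≈ -2.50 atm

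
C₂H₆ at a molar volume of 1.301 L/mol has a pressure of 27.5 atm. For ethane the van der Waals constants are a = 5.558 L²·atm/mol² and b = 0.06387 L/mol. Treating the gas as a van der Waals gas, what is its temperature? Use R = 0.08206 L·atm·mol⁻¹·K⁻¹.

T ≈ 464.1 K

T = (P + a/V_m²)(V_m − b)/R
P + a/V_m² = 27.5 + 5.558/(1.301)² = 30.784 atm
V_m − b = 1.301 − 0.06387 = 1.2371 L/mol
T = (30.784)(1.2371)/0.08206 = 464.1 K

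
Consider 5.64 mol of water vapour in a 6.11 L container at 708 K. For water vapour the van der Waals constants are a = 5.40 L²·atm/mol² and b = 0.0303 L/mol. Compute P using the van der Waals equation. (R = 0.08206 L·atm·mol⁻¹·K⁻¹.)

P ≈ 50.57 atm

P = nRT/(V − nb) − a n²/V²
nRT/(V − nb) = (5.64)(0.08206)(708)/(6.11 − 5.64×0.0303) = 327.68/5.9391 = 55.173 atm
a n²/V² = (5.40)(5.64)²/(6.11)² = 4.6012 atm
P = 55.173 − 4.6012 = 50.57 atm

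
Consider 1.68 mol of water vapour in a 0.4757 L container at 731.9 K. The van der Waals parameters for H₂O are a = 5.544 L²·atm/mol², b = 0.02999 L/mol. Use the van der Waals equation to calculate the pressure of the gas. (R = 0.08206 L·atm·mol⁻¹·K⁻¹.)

P = nRT/(V − nb) − a n²/V²
nRT/(V − nb) = (1.68)(0.08206)(731.9)/(0.4757 − 1.68×0.02999) = 100.90/0.42532 = 237.23 atm
a n²/V² = (5.544)(1.68)²/(0.4757)² = 69.147 atm
P = 237.23 − 69.147 = 168.1 atm

P ≈ 168.1 atm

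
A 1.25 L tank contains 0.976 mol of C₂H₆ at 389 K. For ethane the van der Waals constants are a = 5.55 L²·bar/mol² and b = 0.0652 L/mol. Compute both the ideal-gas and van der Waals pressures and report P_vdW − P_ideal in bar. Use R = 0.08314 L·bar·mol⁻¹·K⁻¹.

Ideal: P_ideal = nRT/V = (0.976)(0.08314)(389)/1.25 = 25.2522 bar
vdW: P = nRT/(V − nb) − a n²/V² = 31.5653/1.18636 − 5.28680/1.56250 = 26.6068 − 3.38355 = 23.2233 bar
ΔP = 23.2233 − 25.2522 = -2.029 bar

ΔP ≈ -2.029 bar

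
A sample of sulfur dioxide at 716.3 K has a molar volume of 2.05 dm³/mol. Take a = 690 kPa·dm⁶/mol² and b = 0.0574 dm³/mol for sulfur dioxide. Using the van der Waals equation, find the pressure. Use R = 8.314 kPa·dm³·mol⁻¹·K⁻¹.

P ≈ 2825 kPa

P = RT/(V_m − b) − a/V_m²
RT/(V_m − b) = (8.314)(716.3)/(2.05 − 0.0574) = 5955.3/1.9926 = 2988.7 kPa
a/V_m² = 690/(2.05)² = 164.19 kPa
P = 2988.7 − 164.19 = 2825 kPa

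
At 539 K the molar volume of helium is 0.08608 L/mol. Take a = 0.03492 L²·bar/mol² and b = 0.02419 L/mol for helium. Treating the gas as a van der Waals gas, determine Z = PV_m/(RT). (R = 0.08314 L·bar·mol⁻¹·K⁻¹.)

P = RT/(V_m − b) − a/V_m² = (0.08314)(539)/(0.08608 − 0.02419) − 0.03492/(0.08608)²
  = 44.812/0.061890 − 4.7127 = 724.06 − 4.7127 = 719.35 bar
Z = PV_m/(RT) = (719.35)(0.08608)/((0.08314)(539)) = 61.922/44.812 = 1.382

Z ≈ 1.382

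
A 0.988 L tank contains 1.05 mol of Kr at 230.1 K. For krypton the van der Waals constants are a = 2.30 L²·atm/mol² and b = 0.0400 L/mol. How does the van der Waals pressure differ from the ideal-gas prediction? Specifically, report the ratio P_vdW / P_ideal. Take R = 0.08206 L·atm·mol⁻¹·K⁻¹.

P_vdW / P_ideal ≈ 0.9149

Ideal: P_ideal = nRT/V = (1.05)(0.08206)(230.1)/0.988 = 20.0669 atm
vdW: P = nRT/(V − nb) − a n²/V² = 19.8261/0.946000 − 2.53575/0.976144 = 20.9578 − 2.59772 = 18.3601 atm
Ratio = 18.3601/20.0669 = 0.9149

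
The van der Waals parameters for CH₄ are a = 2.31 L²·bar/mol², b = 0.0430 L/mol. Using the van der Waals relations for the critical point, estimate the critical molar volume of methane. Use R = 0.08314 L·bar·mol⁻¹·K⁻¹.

V_m,c ≈ 0.1290 L/mol

For a van der Waals gas, V_m,c = 3b.
V_m,c = 3×0.0430 = 0.1290 L/mol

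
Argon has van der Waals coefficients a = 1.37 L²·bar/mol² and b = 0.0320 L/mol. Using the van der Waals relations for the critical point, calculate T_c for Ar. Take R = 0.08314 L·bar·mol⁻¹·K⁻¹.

T_c ≈ 152.6 K

For a van der Waals gas, T_c = 8a/(27Rb).
T_c = 8×1.37/(27×0.08314×0.0320) = 10.960/0.071833 = 152.6 K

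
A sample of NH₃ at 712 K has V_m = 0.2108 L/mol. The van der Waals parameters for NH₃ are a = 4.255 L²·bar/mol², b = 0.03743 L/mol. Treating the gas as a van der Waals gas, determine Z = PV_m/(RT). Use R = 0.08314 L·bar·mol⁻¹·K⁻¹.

Z ≈ 0.8749

P = RT/(V_m − b) − a/V_m² = (0.08314)(712)/(0.2108 − 0.03743) − 4.255/(0.2108)²
  = 59.196/0.17337 − 95.754 = 341.44 − 95.754 = 245.69 bar
Z = PV_m/(RT) = (245.69)(0.2108)/((0.08314)(712)) = 51.791/59.196 = 0.8749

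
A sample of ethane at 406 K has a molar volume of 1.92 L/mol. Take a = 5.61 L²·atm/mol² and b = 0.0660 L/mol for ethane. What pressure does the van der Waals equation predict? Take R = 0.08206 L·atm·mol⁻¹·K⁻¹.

P ≈ 16.45 atm

P = RT/(V_m − b) − a/V_m²
RT/(V_m − b) = (0.08206)(406)/(1.92 − 0.0660) = 33.316/1.8540 = 17.970 atm
a/V_m² = 5.61/(1.92)² = 1.5218 atm
P = 17.970 − 1.5218 = 16.45 atm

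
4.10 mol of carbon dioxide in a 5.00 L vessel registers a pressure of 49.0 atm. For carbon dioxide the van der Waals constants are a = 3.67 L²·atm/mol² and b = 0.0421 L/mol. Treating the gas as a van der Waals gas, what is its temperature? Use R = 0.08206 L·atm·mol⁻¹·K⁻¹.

T ≈ 738.5 K

T = (P + a n²/V²)(V − nb)/(nR)
P + a n²/V² = 49.0 + (3.67)(4.10)²/(5.00)² = 51.468 atm
V − nb = 5.00 − (4.10)(0.0421) = 4.8274 L
T = (51.468)(4.8274)/((4.10)(0.08206)) = 738.5 K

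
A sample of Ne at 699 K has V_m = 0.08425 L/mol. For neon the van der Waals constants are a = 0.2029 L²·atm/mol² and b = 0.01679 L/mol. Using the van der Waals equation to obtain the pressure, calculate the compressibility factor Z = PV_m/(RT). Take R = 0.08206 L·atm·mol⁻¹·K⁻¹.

P = RT/(V_m − b) − a/V_m² = (0.08206)(699)/(0.08425 − 0.01679) − 0.2029/(0.08425)²
  = 57.360/0.067460 − 28.585 = 850.28 − 28.585 = 821.70 atm
Z = PV_m/(RT) = (821.70)(0.08425)/((0.08206)(699)) = 69.228/57.360 = 1.207

Z ≈ 1.207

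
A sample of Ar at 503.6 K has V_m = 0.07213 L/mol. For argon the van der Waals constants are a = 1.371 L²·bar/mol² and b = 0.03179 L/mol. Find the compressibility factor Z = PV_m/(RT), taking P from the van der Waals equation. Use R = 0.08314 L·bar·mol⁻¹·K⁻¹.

P = RT/(V_m − b) − a/V_m² = (0.08314)(503.6)/(0.07213 − 0.03179) − 1.371/(0.07213)²
  = 41.869/0.040340 − 263.52 = 1037.9 − 263.52 = 774.4 bar
Z = PV_m/(RT) = (774.4)(0.07213)/((0.08314)(503.6)) = 55.857/41.869 = 1.334

Z ≈ 1.334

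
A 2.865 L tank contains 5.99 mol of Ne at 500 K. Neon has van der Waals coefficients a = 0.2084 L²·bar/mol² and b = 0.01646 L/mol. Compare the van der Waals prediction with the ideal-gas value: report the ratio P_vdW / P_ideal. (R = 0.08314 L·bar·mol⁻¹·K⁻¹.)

Ideal: P_ideal = nRT/V = (5.99)(0.08314)(500)/2.865 = 86.9125 bar
vdW: P = nRT/(V − nb) − a n²/V² = 249.004/2.76640 − 7.47741/8.20823 = 90.0101 − 0.910965 = 89.0991 bar
Ratio = 89.0991/86.9125 = 1.025

P_vdW / P_ideal ≈ 1.025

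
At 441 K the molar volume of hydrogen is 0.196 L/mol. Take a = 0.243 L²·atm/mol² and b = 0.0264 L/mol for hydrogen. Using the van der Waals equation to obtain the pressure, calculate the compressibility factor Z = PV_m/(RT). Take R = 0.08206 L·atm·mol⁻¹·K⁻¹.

P = RT/(V_m − b) − a/V_m² = (0.08206)(441)/(0.196 − 0.0264) − 0.243/(0.196)²
  = 36.188/0.16960 − 6.3255 = 213.37 − 6.3255 = 207.04 atm
Z = PV_m/(RT) = (207.04)(0.196)/((0.08206)(441)) = 40.580/36.188 = 1.121

Z ≈ 1.121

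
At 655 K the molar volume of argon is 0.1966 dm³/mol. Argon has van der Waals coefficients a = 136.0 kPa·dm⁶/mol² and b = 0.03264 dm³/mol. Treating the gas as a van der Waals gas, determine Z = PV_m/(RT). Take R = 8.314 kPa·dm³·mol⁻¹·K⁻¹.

Z ≈ 1.072

P = RT/(V_m − b) − a/V_m² = (8.314)(655)/(0.1966 − 0.03264) − 136.0/(0.1966)²
  = 5445.7/0.16396 − 3518.6 = 33214 − 3518.6 = 29695 kPa
Z = PV_m/(RT) = (29695)(0.1966)/((8.314)(655)) = 5838.0/5445.7 = 1.072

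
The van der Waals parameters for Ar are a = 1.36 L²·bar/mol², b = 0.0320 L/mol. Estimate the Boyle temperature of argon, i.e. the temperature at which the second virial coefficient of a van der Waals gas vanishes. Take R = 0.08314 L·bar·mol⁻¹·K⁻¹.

T_B ≈ 511.2 K

For a van der Waals gas the second virial coefficient B₂ = b − a/(RT) vanishes at T_B = a/(Rb).
T_B = 1.36/(0.08314×0.0320) = 1.36/0.0026605 = 511.2 K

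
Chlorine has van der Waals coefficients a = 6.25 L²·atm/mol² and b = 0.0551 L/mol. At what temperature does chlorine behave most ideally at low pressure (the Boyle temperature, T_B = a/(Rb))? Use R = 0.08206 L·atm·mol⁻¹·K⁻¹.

For a van der Waals gas the second virial coefficient B₂ = b − a/(RT) vanishes at T_B = a/(Rb).
T_B = 6.25/(0.08206×0.0551) = 6.25/0.0045215 = 1382 K

T_B ≈ 1382 K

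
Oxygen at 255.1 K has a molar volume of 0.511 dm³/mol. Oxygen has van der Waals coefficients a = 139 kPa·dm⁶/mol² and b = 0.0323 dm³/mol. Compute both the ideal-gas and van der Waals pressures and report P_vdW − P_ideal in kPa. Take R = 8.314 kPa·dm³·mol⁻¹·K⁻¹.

Ideal: P_ideal = RT/V_m = (8.314)(255.1)/0.511 = 4150.49 kPa
vdW: P = RT/(V_m − b) − a/V_m² = 2120.90/0.478700 − 139/0.261121 = 4430.54 − 532.320 = 3898.22 kPa
ΔP = 3898.22 − 4150.49 = -252.3 kPa

ΔP ≈ -252.3 kPa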